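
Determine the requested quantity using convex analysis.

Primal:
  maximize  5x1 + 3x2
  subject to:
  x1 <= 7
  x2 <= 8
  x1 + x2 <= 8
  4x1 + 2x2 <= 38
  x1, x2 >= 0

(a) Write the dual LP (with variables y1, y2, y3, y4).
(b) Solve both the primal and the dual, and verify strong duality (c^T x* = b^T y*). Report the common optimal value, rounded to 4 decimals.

The standard primal-dual pair for 'max c^T x s.t. A x <= b, x >= 0' is:
  Dual:  min b^T y  s.t.  A^T y >= c,  y >= 0.

So the dual LP is:
  minimize  7y1 + 8y2 + 8y3 + 38y4
  subject to:
    y1 + y3 + 4y4 >= 5
    y2 + y3 + 2y4 >= 3
    y1, y2, y3, y4 >= 0

Solving the primal: x* = (7, 1).
  primal value c^T x* = 38.
Solving the dual: y* = (2, 0, 3, 0).
  dual value b^T y* = 38.
Strong duality: c^T x* = b^T y*. Confirmed.

38


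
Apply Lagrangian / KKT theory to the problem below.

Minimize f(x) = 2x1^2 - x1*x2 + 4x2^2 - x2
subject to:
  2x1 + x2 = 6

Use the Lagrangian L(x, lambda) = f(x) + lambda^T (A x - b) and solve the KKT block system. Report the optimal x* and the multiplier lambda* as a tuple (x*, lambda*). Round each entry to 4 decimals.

Form the Lagrangian:
  L(x, lambda) = (1/2) x^T Q x + c^T x + lambda^T (A x - b)
Stationarity (grad_x L = 0): Q x + c + A^T lambda = 0.
Primal feasibility: A x = b.

This gives the KKT block system:
  [ Q   A^T ] [ x     ]   [-c ]
  [ A    0  ] [ lambda ] = [ b ]

Solving the linear system:
  x*      = (2.5, 1)
  lambda* = (-4.5)
  f(x*)   = 13

x* = (2.5, 1), lambda* = (-4.5)


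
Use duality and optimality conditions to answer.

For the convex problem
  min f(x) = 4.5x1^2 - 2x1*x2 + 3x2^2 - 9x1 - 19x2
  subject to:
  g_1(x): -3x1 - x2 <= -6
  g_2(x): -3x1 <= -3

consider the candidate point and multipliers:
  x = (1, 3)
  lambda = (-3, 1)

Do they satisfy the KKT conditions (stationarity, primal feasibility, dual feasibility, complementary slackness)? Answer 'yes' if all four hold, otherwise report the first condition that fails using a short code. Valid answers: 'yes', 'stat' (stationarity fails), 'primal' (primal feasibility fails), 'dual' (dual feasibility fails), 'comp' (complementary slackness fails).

Gradient of f: grad f(x) = Q x + c = (-6, -3)
Constraint values g_i(x) = a_i^T x - b_i:
  g_1((1, 3)) = 0
  g_2((1, 3)) = 0
Stationarity residual: grad f(x) + sum_i lambda_i a_i = (0, 0)
  -> stationarity OK
Primal feasibility (all g_i <= 0): OK
Dual feasibility (all lambda_i >= 0): FAILS
Complementary slackness (lambda_i * g_i(x) = 0 for all i): OK

Verdict: the first failing condition is dual_feasibility -> dual.

dual


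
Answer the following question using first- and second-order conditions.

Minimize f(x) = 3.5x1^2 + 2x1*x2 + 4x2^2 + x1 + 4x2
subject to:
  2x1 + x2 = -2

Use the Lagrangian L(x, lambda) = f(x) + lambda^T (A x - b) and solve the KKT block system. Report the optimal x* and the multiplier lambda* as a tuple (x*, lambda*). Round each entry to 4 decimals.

Form the Lagrangian:
  L(x, lambda) = (1/2) x^T Q x + c^T x + lambda^T (A x - b)
Stationarity (grad_x L = 0): Q x + c + A^T lambda = 0.
Primal feasibility: A x = b.

This gives the KKT block system:
  [ Q   A^T ] [ x     ]   [-c ]
  [ A    0  ] [ lambda ] = [ b ]

Solving the linear system:
  x*      = (-0.6774, -0.6452)
  lambda* = (2.5161)
  f(x*)   = 0.8871

x* = (-0.6774, -0.6452), lambda* = (2.5161)


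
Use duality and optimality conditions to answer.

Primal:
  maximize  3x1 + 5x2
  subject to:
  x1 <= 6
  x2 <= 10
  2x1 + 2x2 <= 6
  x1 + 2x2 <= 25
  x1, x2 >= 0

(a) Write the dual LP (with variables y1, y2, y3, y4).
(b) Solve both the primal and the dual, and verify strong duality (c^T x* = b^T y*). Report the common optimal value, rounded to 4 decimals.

The standard primal-dual pair for 'max c^T x s.t. A x <= b, x >= 0' is:
  Dual:  min b^T y  s.t.  A^T y >= c,  y >= 0.

So the dual LP is:
  minimize  6y1 + 10y2 + 6y3 + 25y4
  subject to:
    y1 + 2y3 + y4 >= 3
    y2 + 2y3 + 2y4 >= 5
    y1, y2, y3, y4 >= 0

Solving the primal: x* = (0, 3).
  primal value c^T x* = 15.
Solving the dual: y* = (0, 0, 2.5, 0).
  dual value b^T y* = 15.
Strong duality: c^T x* = b^T y*. Confirmed.

15


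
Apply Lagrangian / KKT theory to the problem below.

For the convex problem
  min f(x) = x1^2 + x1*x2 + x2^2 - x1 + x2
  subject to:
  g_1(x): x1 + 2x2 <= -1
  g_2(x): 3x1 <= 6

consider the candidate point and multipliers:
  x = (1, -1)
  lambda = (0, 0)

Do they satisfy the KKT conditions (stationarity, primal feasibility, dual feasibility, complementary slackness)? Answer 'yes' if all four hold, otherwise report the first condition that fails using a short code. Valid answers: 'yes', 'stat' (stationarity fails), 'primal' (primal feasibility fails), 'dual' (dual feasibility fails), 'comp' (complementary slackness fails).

Gradient of f: grad f(x) = Q x + c = (0, 0)
Constraint values g_i(x) = a_i^T x - b_i:
  g_1((1, -1)) = 0
  g_2((1, -1)) = -3
Stationarity residual: grad f(x) + sum_i lambda_i a_i = (0, 0)
  -> stationarity OK
Primal feasibility (all g_i <= 0): OK
Dual feasibility (all lambda_i >= 0): OK
Complementary slackness (lambda_i * g_i(x) = 0 for all i): OK

Verdict: yes, KKT holds.

yes


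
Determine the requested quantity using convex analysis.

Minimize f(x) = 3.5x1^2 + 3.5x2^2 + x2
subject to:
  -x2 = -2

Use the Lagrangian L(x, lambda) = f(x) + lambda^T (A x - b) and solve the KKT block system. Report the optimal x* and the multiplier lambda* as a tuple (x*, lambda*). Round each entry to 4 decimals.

Form the Lagrangian:
  L(x, lambda) = (1/2) x^T Q x + c^T x + lambda^T (A x - b)
Stationarity (grad_x L = 0): Q x + c + A^T lambda = 0.
Primal feasibility: A x = b.

This gives the KKT block system:
  [ Q   A^T ] [ x     ]   [-c ]
  [ A    0  ] [ lambda ] = [ b ]

Solving the linear system:
  x*      = (0, 2)
  lambda* = (15)
  f(x*)   = 16

x* = (0, 2), lambda* = (15)


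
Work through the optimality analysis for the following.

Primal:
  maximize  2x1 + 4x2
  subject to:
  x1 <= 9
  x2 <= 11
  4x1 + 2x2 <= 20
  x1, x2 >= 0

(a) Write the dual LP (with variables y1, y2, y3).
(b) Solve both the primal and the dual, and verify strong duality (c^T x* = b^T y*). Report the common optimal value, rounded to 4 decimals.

The standard primal-dual pair for 'max c^T x s.t. A x <= b, x >= 0' is:
  Dual:  min b^T y  s.t.  A^T y >= c,  y >= 0.

So the dual LP is:
  minimize  9y1 + 11y2 + 20y3
  subject to:
    y1 + 4y3 >= 2
    y2 + 2y3 >= 4
    y1, y2, y3 >= 0

Solving the primal: x* = (0, 10).
  primal value c^T x* = 40.
Solving the dual: y* = (0, 0, 2).
  dual value b^T y* = 40.
Strong duality: c^T x* = b^T y*. Confirmed.

40


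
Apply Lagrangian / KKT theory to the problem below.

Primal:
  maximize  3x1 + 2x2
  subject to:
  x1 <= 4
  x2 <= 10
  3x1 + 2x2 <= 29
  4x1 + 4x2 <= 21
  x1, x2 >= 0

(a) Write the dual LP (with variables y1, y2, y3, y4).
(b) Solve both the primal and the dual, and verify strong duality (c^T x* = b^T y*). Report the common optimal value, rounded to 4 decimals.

The standard primal-dual pair for 'max c^T x s.t. A x <= b, x >= 0' is:
  Dual:  min b^T y  s.t.  A^T y >= c,  y >= 0.

So the dual LP is:
  minimize  4y1 + 10y2 + 29y3 + 21y4
  subject to:
    y1 + 3y3 + 4y4 >= 3
    y2 + 2y3 + 4y4 >= 2
    y1, y2, y3, y4 >= 0

Solving the primal: x* = (4, 1.25).
  primal value c^T x* = 14.5.
Solving the dual: y* = (1, 0, 0, 0.5).
  dual value b^T y* = 14.5.
Strong duality: c^T x* = b^T y*. Confirmed.

14.5


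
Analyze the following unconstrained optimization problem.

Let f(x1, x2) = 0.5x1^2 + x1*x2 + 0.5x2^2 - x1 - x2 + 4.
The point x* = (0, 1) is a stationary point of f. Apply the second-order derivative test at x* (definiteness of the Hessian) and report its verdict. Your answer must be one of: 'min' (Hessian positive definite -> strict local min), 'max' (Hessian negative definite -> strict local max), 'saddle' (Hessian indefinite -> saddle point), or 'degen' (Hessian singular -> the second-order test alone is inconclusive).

Compute the Hessian H = grad^2 f:
  H = [[1, 1], [1, 1]]
Verify stationarity: grad f(x*) = H x* + g = (0, 0).
Eigenvalues of H: 0, 2.
H has a zero eigenvalue (singular; positive semidefinite but not definite), so H is neither positive definite, negative definite, nor indefinite. The second-order test alone is inconclusive -> degen.
(Indeed, f is constant along the null direction of H through x*, so x* is not a strict local extremum.)

degen


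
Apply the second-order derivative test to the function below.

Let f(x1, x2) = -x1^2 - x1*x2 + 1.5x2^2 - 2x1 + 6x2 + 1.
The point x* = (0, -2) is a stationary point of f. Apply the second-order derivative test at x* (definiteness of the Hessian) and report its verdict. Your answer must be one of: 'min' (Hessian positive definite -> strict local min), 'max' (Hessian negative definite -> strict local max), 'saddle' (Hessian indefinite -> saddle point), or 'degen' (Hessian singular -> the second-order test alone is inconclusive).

Compute the Hessian H = grad^2 f:
  H = [[-2, -1], [-1, 3]]
Verify stationarity: grad f(x*) = H x* + g = (0, 0).
Eigenvalues of H: -2.1926, 3.1926.
Eigenvalues have mixed signs, so H is indefinite -> x* is a saddle point.

saddle


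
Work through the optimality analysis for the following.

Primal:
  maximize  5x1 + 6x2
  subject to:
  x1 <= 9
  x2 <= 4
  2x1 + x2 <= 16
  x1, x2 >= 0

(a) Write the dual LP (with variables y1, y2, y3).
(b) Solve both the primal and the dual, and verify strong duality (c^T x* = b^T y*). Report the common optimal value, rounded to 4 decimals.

The standard primal-dual pair for 'max c^T x s.t. A x <= b, x >= 0' is:
  Dual:  min b^T y  s.t.  A^T y >= c,  y >= 0.

So the dual LP is:
  minimize  9y1 + 4y2 + 16y3
  subject to:
    y1 + 2y3 >= 5
    y2 + y3 >= 6
    y1, y2, y3 >= 0

Solving the primal: x* = (6, 4).
  primal value c^T x* = 54.
Solving the dual: y* = (0, 3.5, 2.5).
  dual value b^T y* = 54.
Strong duality: c^T x* = b^T y*. Confirmed.

54


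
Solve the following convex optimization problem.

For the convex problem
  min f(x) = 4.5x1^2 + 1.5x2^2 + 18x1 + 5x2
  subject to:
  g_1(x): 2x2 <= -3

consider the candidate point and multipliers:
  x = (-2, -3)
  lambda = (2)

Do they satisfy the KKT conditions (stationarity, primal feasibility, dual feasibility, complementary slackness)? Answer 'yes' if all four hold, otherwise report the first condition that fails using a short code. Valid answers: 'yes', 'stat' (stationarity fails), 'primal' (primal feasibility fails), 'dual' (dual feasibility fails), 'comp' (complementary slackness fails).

Gradient of f: grad f(x) = Q x + c = (0, -4)
Constraint values g_i(x) = a_i^T x - b_i:
  g_1((-2, -3)) = -3
Stationarity residual: grad f(x) + sum_i lambda_i a_i = (0, 0)
  -> stationarity OK
Primal feasibility (all g_i <= 0): OK
Dual feasibility (all lambda_i >= 0): OK
Complementary slackness (lambda_i * g_i(x) = 0 for all i): FAILS

Verdict: the first failing condition is complementary_slackness -> comp.

comp


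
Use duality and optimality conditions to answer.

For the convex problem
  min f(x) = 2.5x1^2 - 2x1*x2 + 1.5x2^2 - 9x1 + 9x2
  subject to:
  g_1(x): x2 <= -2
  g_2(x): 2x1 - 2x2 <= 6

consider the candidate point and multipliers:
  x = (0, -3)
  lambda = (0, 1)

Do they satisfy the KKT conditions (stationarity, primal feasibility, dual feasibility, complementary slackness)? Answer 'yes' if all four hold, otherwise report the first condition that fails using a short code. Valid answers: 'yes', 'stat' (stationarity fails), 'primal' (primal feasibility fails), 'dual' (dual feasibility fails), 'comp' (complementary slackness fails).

Gradient of f: grad f(x) = Q x + c = (-3, 0)
Constraint values g_i(x) = a_i^T x - b_i:
  g_1((0, -3)) = -1
  g_2((0, -3)) = 0
Stationarity residual: grad f(x) + sum_i lambda_i a_i = (-1, -2)
  -> stationarity FAILS
Primal feasibility (all g_i <= 0): OK
Dual feasibility (all lambda_i >= 0): OK
Complementary slackness (lambda_i * g_i(x) = 0 for all i): OK

Verdict: the first failing condition is stationarity -> stat.

stat


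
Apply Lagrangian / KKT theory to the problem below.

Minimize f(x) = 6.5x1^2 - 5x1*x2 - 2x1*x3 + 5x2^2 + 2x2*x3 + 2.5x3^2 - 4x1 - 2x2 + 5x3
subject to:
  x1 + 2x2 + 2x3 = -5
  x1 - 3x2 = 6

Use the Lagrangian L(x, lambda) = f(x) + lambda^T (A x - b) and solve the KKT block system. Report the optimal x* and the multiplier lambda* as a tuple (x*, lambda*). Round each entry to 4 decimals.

Form the Lagrangian:
  L(x, lambda) = (1/2) x^T Q x + c^T x + lambda^T (A x - b)
Stationarity (grad_x L = 0): Q x + c + A^T lambda = 0.
Primal feasibility: A x = b.

This gives the KKT block system:
  [ Q   A^T ] [ x     ]   [-c ]
  [ A    0  ] [ lambda ] = [ b ]

Solving the linear system:
  x*      = (-0.0354, -2.0118, -0.4705)
  lambda* = (0.6526, -7.1922)
  f(x*)   = 24.1147

x* = (-0.0354, -2.0118, -0.4705), lambda* = (0.6526, -7.1922)


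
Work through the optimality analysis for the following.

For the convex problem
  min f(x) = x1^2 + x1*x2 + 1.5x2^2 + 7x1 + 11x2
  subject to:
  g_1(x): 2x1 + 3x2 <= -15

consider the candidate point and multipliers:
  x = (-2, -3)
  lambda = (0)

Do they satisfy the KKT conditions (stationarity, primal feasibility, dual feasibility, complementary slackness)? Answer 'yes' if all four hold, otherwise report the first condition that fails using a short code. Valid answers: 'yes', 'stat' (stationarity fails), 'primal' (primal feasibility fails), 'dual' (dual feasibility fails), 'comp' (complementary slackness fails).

Gradient of f: grad f(x) = Q x + c = (0, 0)
Constraint values g_i(x) = a_i^T x - b_i:
  g_1((-2, -3)) = 2
Stationarity residual: grad f(x) + sum_i lambda_i a_i = (0, 0)
  -> stationarity OK
Primal feasibility (all g_i <= 0): FAILS
Dual feasibility (all lambda_i >= 0): OK
Complementary slackness (lambda_i * g_i(x) = 0 for all i): OK

Verdict: the first failing condition is primal_feasibility -> primal.

primal


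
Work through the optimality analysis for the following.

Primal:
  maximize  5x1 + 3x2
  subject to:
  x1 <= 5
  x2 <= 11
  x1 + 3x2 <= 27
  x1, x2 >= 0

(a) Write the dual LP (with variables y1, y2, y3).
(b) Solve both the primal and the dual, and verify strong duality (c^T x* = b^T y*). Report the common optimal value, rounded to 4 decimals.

The standard primal-dual pair for 'max c^T x s.t. A x <= b, x >= 0' is:
  Dual:  min b^T y  s.t.  A^T y >= c,  y >= 0.

So the dual LP is:
  minimize  5y1 + 11y2 + 27y3
  subject to:
    y1 + y3 >= 5
    y2 + 3y3 >= 3
    y1, y2, y3 >= 0

Solving the primal: x* = (5, 7.3333).
  primal value c^T x* = 47.
Solving the dual: y* = (4, 0, 1).
  dual value b^T y* = 47.
Strong duality: c^T x* = b^T y*. Confirmed.

47


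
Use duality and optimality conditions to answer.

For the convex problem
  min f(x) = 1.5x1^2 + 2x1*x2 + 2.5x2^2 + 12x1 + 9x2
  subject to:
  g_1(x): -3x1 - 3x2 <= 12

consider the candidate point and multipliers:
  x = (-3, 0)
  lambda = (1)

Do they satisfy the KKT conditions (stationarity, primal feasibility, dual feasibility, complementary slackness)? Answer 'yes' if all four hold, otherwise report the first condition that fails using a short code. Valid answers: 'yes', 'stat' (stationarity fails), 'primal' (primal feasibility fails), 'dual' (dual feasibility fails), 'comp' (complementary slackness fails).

Gradient of f: grad f(x) = Q x + c = (3, 3)
Constraint values g_i(x) = a_i^T x - b_i:
  g_1((-3, 0)) = -3
Stationarity residual: grad f(x) + sum_i lambda_i a_i = (0, 0)
  -> stationarity OK
Primal feasibility (all g_i <= 0): OK
Dual feasibility (all lambda_i >= 0): OK
Complementary slackness (lambda_i * g_i(x) = 0 for all i): FAILS

Verdict: the first failing condition is complementary_slackness -> comp.

comp


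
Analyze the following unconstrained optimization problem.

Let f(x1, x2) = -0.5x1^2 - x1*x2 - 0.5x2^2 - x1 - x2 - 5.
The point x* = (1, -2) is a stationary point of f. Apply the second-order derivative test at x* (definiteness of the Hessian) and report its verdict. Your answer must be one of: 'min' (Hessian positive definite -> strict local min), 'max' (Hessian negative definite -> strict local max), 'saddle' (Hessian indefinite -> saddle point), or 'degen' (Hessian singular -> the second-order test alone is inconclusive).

Compute the Hessian H = grad^2 f:
  H = [[-1, -1], [-1, -1]]
Verify stationarity: grad f(x*) = H x* + g = (0, 0).
Eigenvalues of H: -2, 0.
H has a zero eigenvalue (singular; negative semidefinite but not definite), so H is neither positive definite, negative definite, nor indefinite. The second-order test alone is inconclusive -> degen.
(Indeed, f is constant along the null direction of H through x*, so x* is not a strict local extremum.)

degen


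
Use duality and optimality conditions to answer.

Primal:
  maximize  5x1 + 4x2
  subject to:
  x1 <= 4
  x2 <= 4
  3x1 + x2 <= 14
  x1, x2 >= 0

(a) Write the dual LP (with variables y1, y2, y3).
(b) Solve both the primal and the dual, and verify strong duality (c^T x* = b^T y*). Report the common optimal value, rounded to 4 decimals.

The standard primal-dual pair for 'max c^T x s.t. A x <= b, x >= 0' is:
  Dual:  min b^T y  s.t.  A^T y >= c,  y >= 0.

So the dual LP is:
  minimize  4y1 + 4y2 + 14y3
  subject to:
    y1 + 3y3 >= 5
    y2 + y3 >= 4
    y1, y2, y3 >= 0

Solving the primal: x* = (3.3333, 4).
  primal value c^T x* = 32.6667.
Solving the dual: y* = (0, 2.3333, 1.6667).
  dual value b^T y* = 32.6667.
Strong duality: c^T x* = b^T y*. Confirmed.

32.6667


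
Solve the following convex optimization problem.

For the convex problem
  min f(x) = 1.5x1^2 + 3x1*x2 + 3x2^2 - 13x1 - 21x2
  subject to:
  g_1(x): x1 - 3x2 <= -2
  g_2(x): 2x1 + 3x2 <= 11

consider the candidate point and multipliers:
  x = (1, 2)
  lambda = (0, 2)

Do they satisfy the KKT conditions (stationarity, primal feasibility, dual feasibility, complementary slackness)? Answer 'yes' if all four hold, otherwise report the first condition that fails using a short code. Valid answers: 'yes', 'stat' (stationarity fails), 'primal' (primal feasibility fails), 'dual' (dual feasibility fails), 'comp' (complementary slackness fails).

Gradient of f: grad f(x) = Q x + c = (-4, -6)
Constraint values g_i(x) = a_i^T x - b_i:
  g_1((1, 2)) = -3
  g_2((1, 2)) = -3
Stationarity residual: grad f(x) + sum_i lambda_i a_i = (0, 0)
  -> stationarity OK
Primal feasibility (all g_i <= 0): OK
Dual feasibility (all lambda_i >= 0): OK
Complementary slackness (lambda_i * g_i(x) = 0 for all i): FAILS

Verdict: the first failing condition is complementary_slackness -> comp.

comp


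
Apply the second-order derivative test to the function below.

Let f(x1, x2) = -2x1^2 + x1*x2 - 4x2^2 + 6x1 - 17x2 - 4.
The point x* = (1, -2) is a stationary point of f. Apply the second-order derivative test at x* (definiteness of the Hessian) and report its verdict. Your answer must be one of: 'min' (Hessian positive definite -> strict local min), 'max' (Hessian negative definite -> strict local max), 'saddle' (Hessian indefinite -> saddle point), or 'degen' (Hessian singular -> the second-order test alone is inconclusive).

Compute the Hessian H = grad^2 f:
  H = [[-4, 1], [1, -8]]
Verify stationarity: grad f(x*) = H x* + g = (0, 0).
Eigenvalues of H: -8.2361, -3.7639.
Both eigenvalues < 0, so H is negative definite -> x* is a strict local max.

max


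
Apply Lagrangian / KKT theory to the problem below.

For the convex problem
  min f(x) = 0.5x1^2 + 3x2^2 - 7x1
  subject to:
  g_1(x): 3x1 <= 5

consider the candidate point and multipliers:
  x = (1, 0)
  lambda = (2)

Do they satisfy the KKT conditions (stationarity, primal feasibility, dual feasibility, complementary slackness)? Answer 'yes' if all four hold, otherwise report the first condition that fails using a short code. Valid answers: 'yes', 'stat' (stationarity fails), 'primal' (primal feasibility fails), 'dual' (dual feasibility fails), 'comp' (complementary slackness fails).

Gradient of f: grad f(x) = Q x + c = (-6, 0)
Constraint values g_i(x) = a_i^T x - b_i:
  g_1((1, 0)) = -2
Stationarity residual: grad f(x) + sum_i lambda_i a_i = (0, 0)
  -> stationarity OK
Primal feasibility (all g_i <= 0): OK
Dual feasibility (all lambda_i >= 0): OK
Complementary slackness (lambda_i * g_i(x) = 0 for all i): FAILS

Verdict: the first failing condition is complementary_slackness -> comp.

comp


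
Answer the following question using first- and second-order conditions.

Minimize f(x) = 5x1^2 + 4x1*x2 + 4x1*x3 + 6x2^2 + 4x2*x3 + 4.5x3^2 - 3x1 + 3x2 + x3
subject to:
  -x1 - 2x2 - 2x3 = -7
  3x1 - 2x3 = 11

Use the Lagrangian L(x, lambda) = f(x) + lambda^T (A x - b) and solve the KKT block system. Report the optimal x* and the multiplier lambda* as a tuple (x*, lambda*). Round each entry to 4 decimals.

Form the Lagrangian:
  L(x, lambda) = (1/2) x^T Q x + c^T x + lambda^T (A x - b)
Stationarity (grad_x L = 0): Q x + c + A^T lambda = 0.
Primal feasibility: A x = b.

This gives the KKT block system:
  [ Q   A^T ] [ x     ]   [-c ]
  [ A    0  ] [ lambda ] = [ b ]

Solving the linear system:
  x*      = (3.6965, 1.607, 0.0448)
  lambda* = (18.6244, -7.3159)
  f(x*)   = 102.3109

x* = (3.6965, 1.607, 0.0448), lambda* = (18.6244, -7.3159)


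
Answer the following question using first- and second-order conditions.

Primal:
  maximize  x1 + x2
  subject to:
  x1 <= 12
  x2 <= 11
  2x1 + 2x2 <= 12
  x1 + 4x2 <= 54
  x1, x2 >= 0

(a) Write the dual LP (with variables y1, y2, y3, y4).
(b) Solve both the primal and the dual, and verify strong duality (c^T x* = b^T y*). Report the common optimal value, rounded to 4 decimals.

The standard primal-dual pair for 'max c^T x s.t. A x <= b, x >= 0' is:
  Dual:  min b^T y  s.t.  A^T y >= c,  y >= 0.

So the dual LP is:
  minimize  12y1 + 11y2 + 12y3 + 54y4
  subject to:
    y1 + 2y3 + y4 >= 1
    y2 + 2y3 + 4y4 >= 1
    y1, y2, y3, y4 >= 0

Solving the primal: x* = (6, 0).
  primal value c^T x* = 6.
Solving the dual: y* = (0, 0, 0.5, 0).
  dual value b^T y* = 6.
Strong duality: c^T x* = b^T y*. Confirmed.

6


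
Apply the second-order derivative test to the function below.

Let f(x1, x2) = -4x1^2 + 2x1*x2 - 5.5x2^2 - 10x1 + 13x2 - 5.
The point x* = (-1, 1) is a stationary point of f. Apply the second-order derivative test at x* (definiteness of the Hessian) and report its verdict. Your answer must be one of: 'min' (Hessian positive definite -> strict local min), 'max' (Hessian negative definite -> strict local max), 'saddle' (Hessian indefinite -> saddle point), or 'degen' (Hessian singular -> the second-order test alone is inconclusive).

Compute the Hessian H = grad^2 f:
  H = [[-8, 2], [2, -11]]
Verify stationarity: grad f(x*) = H x* + g = (0, 0).
Eigenvalues of H: -12, -7.
Both eigenvalues < 0, so H is negative definite -> x* is a strict local max.

max


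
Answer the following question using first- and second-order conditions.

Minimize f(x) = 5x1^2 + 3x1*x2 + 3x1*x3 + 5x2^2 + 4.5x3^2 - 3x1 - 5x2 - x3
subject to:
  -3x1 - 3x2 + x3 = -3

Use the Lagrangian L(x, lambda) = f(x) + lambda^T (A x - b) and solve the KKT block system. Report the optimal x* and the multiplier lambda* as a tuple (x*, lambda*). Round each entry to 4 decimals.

Form the Lagrangian:
  L(x, lambda) = (1/2) x^T Q x + c^T x + lambda^T (A x - b)
Stationarity (grad_x L = 0): Q x + c + A^T lambda = 0.
Primal feasibility: A x = b.

This gives the KKT block system:
  [ Q   A^T ] [ x     ]   [-c ]
  [ A    0  ] [ lambda ] = [ b ]

Solving the linear system:
  x*      = (0.3614, 0.6087, -0.0898)
  lambda* = (0.7236)
  f(x*)   = -0.9335

x* = (0.3614, 0.6087, -0.0898), lambda* = (0.7236)


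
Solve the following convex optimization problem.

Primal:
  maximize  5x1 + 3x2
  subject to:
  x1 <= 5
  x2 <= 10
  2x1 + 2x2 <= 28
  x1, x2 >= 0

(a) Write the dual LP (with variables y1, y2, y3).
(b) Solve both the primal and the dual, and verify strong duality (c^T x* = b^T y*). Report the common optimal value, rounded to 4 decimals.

The standard primal-dual pair for 'max c^T x s.t. A x <= b, x >= 0' is:
  Dual:  min b^T y  s.t.  A^T y >= c,  y >= 0.

So the dual LP is:
  minimize  5y1 + 10y2 + 28y3
  subject to:
    y1 + 2y3 >= 5
    y2 + 2y3 >= 3
    y1, y2, y3 >= 0

Solving the primal: x* = (5, 9).
  primal value c^T x* = 52.
Solving the dual: y* = (2, 0, 1.5).
  dual value b^T y* = 52.
Strong duality: c^T x* = b^T y*. Confirmed.

52


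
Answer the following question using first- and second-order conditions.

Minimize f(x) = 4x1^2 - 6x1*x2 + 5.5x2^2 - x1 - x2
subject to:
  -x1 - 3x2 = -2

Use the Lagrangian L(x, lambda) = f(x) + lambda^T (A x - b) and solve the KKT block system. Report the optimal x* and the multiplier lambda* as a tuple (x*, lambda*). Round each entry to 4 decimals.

Form the Lagrangian:
  L(x, lambda) = (1/2) x^T Q x + c^T x + lambda^T (A x - b)
Stationarity (grad_x L = 0): Q x + c + A^T lambda = 0.
Primal feasibility: A x = b.

This gives the KKT block system:
  [ Q   A^T ] [ x     ]   [-c ]
  [ A    0  ] [ lambda ] = [ b ]

Solving the linear system:
  x*      = (0.5378, 0.4874)
  lambda* = (0.3782)
  f(x*)   = -0.1345

x* = (0.5378, 0.4874), lambda* = (0.3782)


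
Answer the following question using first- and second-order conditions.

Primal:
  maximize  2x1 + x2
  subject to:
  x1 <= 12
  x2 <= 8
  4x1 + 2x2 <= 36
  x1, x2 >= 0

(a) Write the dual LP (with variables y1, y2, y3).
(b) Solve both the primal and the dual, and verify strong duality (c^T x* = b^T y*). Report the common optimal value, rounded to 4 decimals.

The standard primal-dual pair for 'max c^T x s.t. A x <= b, x >= 0' is:
  Dual:  min b^T y  s.t.  A^T y >= c,  y >= 0.

So the dual LP is:
  minimize  12y1 + 8y2 + 36y3
  subject to:
    y1 + 4y3 >= 2
    y2 + 2y3 >= 1
    y1, y2, y3 >= 0

Solving the primal: x* = (9, 0).
  primal value c^T x* = 18.
Solving the dual: y* = (0, 0, 0.5).
  dual value b^T y* = 18.
Strong duality: c^T x* = b^T y*. Confirmed.

18


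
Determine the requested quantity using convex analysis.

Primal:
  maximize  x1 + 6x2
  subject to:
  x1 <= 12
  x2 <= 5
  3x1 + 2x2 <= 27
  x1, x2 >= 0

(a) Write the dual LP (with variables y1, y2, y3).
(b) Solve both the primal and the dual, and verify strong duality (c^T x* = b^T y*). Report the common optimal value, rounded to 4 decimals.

The standard primal-dual pair for 'max c^T x s.t. A x <= b, x >= 0' is:
  Dual:  min b^T y  s.t.  A^T y >= c,  y >= 0.

So the dual LP is:
  minimize  12y1 + 5y2 + 27y3
  subject to:
    y1 + 3y3 >= 1
    y2 + 2y3 >= 6
    y1, y2, y3 >= 0

Solving the primal: x* = (5.6667, 5).
  primal value c^T x* = 35.6667.
Solving the dual: y* = (0, 5.3333, 0.3333).
  dual value b^T y* = 35.6667.
Strong duality: c^T x* = b^T y*. Confirmed.

35.6667


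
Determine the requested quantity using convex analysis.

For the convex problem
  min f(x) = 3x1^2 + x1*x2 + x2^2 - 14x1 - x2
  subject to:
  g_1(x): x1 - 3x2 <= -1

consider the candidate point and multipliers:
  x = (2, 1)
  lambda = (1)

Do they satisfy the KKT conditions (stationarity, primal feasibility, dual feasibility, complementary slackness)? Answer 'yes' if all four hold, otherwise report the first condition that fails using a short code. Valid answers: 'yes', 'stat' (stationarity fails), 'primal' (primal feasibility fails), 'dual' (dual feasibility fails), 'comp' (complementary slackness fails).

Gradient of f: grad f(x) = Q x + c = (-1, 3)
Constraint values g_i(x) = a_i^T x - b_i:
  g_1((2, 1)) = 0
Stationarity residual: grad f(x) + sum_i lambda_i a_i = (0, 0)
  -> stationarity OK
Primal feasibility (all g_i <= 0): OK
Dual feasibility (all lambda_i >= 0): OK
Complementary slackness (lambda_i * g_i(x) = 0 for all i): OK

Verdict: yes, KKT holds.

yes


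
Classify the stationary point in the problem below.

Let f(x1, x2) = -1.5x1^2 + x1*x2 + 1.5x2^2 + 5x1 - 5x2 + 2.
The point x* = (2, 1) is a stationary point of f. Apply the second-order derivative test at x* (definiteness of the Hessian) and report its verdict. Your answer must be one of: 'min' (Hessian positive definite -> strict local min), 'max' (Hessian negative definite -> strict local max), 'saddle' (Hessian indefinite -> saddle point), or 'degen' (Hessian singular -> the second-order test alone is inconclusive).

Compute the Hessian H = grad^2 f:
  H = [[-3, 1], [1, 3]]
Verify stationarity: grad f(x*) = H x* + g = (0, 0).
Eigenvalues of H: -3.1623, 3.1623.
Eigenvalues have mixed signs, so H is indefinite -> x* is a saddle point.

saddle


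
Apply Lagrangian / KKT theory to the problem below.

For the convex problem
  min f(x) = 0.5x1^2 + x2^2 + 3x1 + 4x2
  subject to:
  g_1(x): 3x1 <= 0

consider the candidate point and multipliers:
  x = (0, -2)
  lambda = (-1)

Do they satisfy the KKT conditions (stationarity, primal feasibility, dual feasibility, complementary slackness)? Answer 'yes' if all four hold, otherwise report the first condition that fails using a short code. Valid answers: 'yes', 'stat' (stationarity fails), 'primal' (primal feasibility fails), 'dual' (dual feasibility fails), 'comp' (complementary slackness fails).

Gradient of f: grad f(x) = Q x + c = (3, 0)
Constraint values g_i(x) = a_i^T x - b_i:
  g_1((0, -2)) = 0
Stationarity residual: grad f(x) + sum_i lambda_i a_i = (0, 0)
  -> stationarity OK
Primal feasibility (all g_i <= 0): OK
Dual feasibility (all lambda_i >= 0): FAILS
Complementary slackness (lambda_i * g_i(x) = 0 for all i): OK

Verdict: the first failing condition is dual_feasibility -> dual.

dual


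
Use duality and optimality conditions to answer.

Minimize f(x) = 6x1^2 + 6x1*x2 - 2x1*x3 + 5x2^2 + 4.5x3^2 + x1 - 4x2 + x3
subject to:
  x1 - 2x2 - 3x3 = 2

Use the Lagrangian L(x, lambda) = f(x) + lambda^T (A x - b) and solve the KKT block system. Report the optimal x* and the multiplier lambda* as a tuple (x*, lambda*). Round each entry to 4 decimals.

Form the Lagrangian:
  L(x, lambda) = (1/2) x^T Q x + c^T x + lambda^T (A x - b)
Stationarity (grad_x L = 0): Q x + c + A^T lambda = 0.
Primal feasibility: A x = b.

This gives the KKT block system:
  [ Q   A^T ] [ x     ]   [-c ]
  [ A    0  ] [ lambda ] = [ b ]

Solving the linear system:
  x*      = (-0.0956, 0.084, -0.7545)
  lambda* = (-1.8666)
  f(x*)   = 1.2735

x* = (-0.0956, 0.084, -0.7545), lambda* = (-1.8666)


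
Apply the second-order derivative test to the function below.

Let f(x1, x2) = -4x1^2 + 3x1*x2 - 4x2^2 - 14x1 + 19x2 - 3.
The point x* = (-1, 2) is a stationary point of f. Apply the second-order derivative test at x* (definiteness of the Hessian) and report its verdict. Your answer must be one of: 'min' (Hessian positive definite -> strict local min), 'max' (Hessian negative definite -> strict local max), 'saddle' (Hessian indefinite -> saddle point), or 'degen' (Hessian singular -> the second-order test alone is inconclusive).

Compute the Hessian H = grad^2 f:
  H = [[-8, 3], [3, -8]]
Verify stationarity: grad f(x*) = H x* + g = (0, 0).
Eigenvalues of H: -11, -5.
Both eigenvalues < 0, so H is negative definite -> x* is a strict local max.

max


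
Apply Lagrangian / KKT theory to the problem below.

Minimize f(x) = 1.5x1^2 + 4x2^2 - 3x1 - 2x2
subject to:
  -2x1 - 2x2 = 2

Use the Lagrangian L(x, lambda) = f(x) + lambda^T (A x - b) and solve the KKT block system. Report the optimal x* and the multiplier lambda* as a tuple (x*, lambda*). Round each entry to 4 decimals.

Form the Lagrangian:
  L(x, lambda) = (1/2) x^T Q x + c^T x + lambda^T (A x - b)
Stationarity (grad_x L = 0): Q x + c + A^T lambda = 0.
Primal feasibility: A x = b.

This gives the KKT block system:
  [ Q   A^T ] [ x     ]   [-c ]
  [ A    0  ] [ lambda ] = [ b ]

Solving the linear system:
  x*      = (-0.6364, -0.3636)
  lambda* = (-2.4545)
  f(x*)   = 3.7727

x* = (-0.6364, -0.3636), lambda* = (-2.4545)


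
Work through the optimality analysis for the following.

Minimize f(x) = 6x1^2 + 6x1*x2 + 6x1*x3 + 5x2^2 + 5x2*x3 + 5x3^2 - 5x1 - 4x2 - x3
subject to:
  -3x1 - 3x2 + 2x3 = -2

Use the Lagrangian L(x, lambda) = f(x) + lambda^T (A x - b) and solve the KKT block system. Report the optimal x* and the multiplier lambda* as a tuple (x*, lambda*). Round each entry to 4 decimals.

Form the Lagrangian:
  L(x, lambda) = (1/2) x^T Q x + c^T x + lambda^T (A x - b)
Stationarity (grad_x L = 0): Q x + c + A^T lambda = 0.
Primal feasibility: A x = b.

This gives the KKT block system:
  [ Q   A^T ] [ x     ]   [-c ]
  [ A    0  ] [ lambda ] = [ b ]

Solving the linear system:
  x*      = (0.3387, 0.216, -0.168)
  lambda* = (-0.216)
  f(x*)   = -1.4107

x* = (0.3387, 0.216, -0.168), lambda* = (-0.216)


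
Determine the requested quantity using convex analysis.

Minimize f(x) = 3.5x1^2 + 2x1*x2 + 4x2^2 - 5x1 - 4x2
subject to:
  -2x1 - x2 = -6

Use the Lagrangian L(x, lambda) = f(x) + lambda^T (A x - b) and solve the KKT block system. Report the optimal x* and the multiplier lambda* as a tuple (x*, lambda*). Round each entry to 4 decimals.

Form the Lagrangian:
  L(x, lambda) = (1/2) x^T Q x + c^T x + lambda^T (A x - b)
Stationarity (grad_x L = 0): Q x + c + A^T lambda = 0.
Primal feasibility: A x = b.

This gives the KKT block system:
  [ Q   A^T ] [ x     ]   [-c ]
  [ A    0  ] [ lambda ] = [ b ]

Solving the linear system:
  x*      = (2.6129, 0.7742)
  lambda* = (7.4194)
  f(x*)   = 14.1774

x* = (2.6129, 0.7742), lambda* = (7.4194)


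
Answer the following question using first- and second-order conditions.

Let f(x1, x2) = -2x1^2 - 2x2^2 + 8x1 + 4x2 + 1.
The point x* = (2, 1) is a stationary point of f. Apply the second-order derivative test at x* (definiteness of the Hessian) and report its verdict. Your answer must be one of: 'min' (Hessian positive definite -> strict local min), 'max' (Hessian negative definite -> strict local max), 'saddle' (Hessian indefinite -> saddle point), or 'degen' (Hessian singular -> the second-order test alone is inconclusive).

Compute the Hessian H = grad^2 f:
  H = [[-4, 0], [0, -4]]
Verify stationarity: grad f(x*) = H x* + g = (0, 0).
Eigenvalues of H: -4, -4.
Both eigenvalues < 0, so H is negative definite -> x* is a strict local max.

max


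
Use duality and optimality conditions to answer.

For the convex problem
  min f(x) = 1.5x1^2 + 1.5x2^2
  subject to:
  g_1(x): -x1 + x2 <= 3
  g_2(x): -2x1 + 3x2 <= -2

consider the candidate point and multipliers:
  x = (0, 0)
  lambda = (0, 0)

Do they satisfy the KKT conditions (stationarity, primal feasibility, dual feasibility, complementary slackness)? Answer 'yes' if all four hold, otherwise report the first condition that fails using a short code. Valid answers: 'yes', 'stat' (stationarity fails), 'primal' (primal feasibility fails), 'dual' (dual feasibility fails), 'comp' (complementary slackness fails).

Gradient of f: grad f(x) = Q x + c = (0, 0)
Constraint values g_i(x) = a_i^T x - b_i:
  g_1((0, 0)) = -3
  g_2((0, 0)) = 2
Stationarity residual: grad f(x) + sum_i lambda_i a_i = (0, 0)
  -> stationarity OK
Primal feasibility (all g_i <= 0): FAILS
Dual feasibility (all lambda_i >= 0): OK
Complementary slackness (lambda_i * g_i(x) = 0 for all i): OK

Verdict: the first failing condition is primal_feasibility -> primal.

primal


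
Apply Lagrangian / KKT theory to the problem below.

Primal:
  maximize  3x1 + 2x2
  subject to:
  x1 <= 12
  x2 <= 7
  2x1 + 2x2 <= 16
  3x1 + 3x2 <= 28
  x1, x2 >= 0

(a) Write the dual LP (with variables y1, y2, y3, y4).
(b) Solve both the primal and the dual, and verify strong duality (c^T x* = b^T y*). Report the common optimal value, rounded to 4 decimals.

The standard primal-dual pair for 'max c^T x s.t. A x <= b, x >= 0' is:
  Dual:  min b^T y  s.t.  A^T y >= c,  y >= 0.

So the dual LP is:
  minimize  12y1 + 7y2 + 16y3 + 28y4
  subject to:
    y1 + 2y3 + 3y4 >= 3
    y2 + 2y3 + 3y4 >= 2
    y1, y2, y3, y4 >= 0

Solving the primal: x* = (8, 0).
  primal value c^T x* = 24.
Solving the dual: y* = (0, 0, 1.5, 0).
  dual value b^T y* = 24.
Strong duality: c^T x* = b^T y*. Confirmed.

24


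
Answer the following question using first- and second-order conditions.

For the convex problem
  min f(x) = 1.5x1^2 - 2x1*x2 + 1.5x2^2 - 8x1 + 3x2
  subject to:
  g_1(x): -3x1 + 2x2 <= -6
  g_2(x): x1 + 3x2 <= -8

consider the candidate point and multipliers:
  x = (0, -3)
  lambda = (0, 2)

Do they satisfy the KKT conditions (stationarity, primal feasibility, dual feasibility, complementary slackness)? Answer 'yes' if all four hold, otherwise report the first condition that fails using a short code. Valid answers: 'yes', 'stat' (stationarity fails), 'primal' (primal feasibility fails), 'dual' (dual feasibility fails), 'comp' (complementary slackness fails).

Gradient of f: grad f(x) = Q x + c = (-2, -6)
Constraint values g_i(x) = a_i^T x - b_i:
  g_1((0, -3)) = 0
  g_2((0, -3)) = -1
Stationarity residual: grad f(x) + sum_i lambda_i a_i = (0, 0)
  -> stationarity OK
Primal feasibility (all g_i <= 0): OK
Dual feasibility (all lambda_i >= 0): OK
Complementary slackness (lambda_i * g_i(x) = 0 for all i): FAILS

Verdict: the first failing condition is complementary_slackness -> comp.

comp


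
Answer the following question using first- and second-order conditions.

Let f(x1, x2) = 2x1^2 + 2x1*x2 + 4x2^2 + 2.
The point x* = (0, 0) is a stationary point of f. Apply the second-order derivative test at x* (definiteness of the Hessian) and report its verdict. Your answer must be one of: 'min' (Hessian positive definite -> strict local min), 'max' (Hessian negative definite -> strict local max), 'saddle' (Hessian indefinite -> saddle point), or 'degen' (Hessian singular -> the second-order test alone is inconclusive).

Compute the Hessian H = grad^2 f:
  H = [[4, 2], [2, 8]]
Verify stationarity: grad f(x*) = H x* + g = (0, 0).
Eigenvalues of H: 3.1716, 8.8284.
Both eigenvalues > 0, so H is positive definite -> x* is a strict local min.

min


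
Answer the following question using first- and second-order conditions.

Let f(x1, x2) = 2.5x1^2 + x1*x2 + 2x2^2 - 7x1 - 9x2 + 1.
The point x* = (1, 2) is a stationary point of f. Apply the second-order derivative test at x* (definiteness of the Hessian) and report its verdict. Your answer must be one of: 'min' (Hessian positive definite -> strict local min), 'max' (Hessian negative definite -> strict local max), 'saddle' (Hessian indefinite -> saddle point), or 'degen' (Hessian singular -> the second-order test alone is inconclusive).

Compute the Hessian H = grad^2 f:
  H = [[5, 1], [1, 4]]
Verify stationarity: grad f(x*) = H x* + g = (0, 0).
Eigenvalues of H: 3.382, 5.618.
Both eigenvalues > 0, so H is positive definite -> x* is a strict local min.

min


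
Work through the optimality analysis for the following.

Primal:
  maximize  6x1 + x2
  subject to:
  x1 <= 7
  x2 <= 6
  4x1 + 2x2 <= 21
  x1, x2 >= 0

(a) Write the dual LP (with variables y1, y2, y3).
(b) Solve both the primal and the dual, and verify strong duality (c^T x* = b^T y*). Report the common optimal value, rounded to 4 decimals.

The standard primal-dual pair for 'max c^T x s.t. A x <= b, x >= 0' is:
  Dual:  min b^T y  s.t.  A^T y >= c,  y >= 0.

So the dual LP is:
  minimize  7y1 + 6y2 + 21y3
  subject to:
    y1 + 4y3 >= 6
    y2 + 2y3 >= 1
    y1, y2, y3 >= 0

Solving the primal: x* = (5.25, 0).
  primal value c^T x* = 31.5.
Solving the dual: y* = (0, 0, 1.5).
  dual value b^T y* = 31.5.
Strong duality: c^T x* = b^T y*. Confirmed.

31.5


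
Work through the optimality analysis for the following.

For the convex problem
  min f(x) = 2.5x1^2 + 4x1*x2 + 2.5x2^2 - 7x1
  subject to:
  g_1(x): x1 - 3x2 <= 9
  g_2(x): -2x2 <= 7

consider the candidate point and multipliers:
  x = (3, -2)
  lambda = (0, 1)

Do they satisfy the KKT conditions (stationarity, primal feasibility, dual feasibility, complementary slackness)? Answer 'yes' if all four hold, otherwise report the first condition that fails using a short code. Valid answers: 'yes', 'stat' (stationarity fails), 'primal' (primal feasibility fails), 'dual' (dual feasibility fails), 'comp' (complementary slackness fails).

Gradient of f: grad f(x) = Q x + c = (0, 2)
Constraint values g_i(x) = a_i^T x - b_i:
  g_1((3, -2)) = 0
  g_2((3, -2)) = -3
Stationarity residual: grad f(x) + sum_i lambda_i a_i = (0, 0)
  -> stationarity OK
Primal feasibility (all g_i <= 0): OK
Dual feasibility (all lambda_i >= 0): OK
Complementary slackness (lambda_i * g_i(x) = 0 for all i): FAILS

Verdict: the first failing condition is complementary_slackness -> comp.

comp
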